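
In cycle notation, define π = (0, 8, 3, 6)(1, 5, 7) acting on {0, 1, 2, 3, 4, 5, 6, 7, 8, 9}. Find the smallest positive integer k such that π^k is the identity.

The cycle type of π is (4, 3, 1, 1, 1).
The order of π is the least common multiple of its cycle lengths: lcm(4, 3) = 12.

12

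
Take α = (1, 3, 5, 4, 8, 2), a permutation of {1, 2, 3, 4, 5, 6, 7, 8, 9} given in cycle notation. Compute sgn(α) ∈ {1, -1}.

-1

The cycle lengths are 6, 1, 1, 1.
A cycle is odd iff its length is even; α has 1 even-length cycle, so sgn(α) = (−1)^1 and α is odd.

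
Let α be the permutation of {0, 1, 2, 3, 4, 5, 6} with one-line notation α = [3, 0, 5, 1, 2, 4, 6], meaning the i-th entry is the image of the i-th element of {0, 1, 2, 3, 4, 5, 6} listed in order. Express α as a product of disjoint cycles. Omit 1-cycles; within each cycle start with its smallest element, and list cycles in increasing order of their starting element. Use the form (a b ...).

Start at 0 and follow images: 0 → 3 → 1 → 0, giving the cycle (0 3 1).
Repeating from the next unused element and collecting all non-trivial cycles gives (0 3 1)(2 5 4).

(0 3 1)(2 5 4)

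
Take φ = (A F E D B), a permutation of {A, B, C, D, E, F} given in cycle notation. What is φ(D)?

Within (A F E D B), D ↦ B.

B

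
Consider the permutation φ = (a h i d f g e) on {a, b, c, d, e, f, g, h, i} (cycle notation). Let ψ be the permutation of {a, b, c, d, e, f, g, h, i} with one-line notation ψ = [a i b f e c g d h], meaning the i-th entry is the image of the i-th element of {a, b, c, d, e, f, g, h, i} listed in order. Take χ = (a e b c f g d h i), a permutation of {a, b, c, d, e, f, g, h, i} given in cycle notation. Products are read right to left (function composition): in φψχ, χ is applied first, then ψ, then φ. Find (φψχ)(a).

Apply the permutations in order: χ(a) = e, then ψ(e) = e, then φ(e) = a. So (φψχ)(a) = a.

a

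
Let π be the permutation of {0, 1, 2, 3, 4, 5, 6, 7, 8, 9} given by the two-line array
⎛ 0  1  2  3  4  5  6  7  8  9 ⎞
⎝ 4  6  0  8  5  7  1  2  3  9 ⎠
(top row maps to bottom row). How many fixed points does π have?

1

The fixed points (elements with π(x) = x) are {9}, so there is 1.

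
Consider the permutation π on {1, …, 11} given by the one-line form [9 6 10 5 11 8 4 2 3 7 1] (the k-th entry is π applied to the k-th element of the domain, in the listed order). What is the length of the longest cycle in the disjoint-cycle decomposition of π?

8

Decomposing into disjoint cycles gives (1, 9, 3, 10, 7, 4, 5, 11)(2, 6, 8); the longest has length 8.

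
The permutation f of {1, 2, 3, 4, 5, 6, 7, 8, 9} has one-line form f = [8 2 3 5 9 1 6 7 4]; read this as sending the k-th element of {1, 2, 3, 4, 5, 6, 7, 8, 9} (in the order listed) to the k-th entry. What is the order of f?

12

Writing f as disjoint cycles, the cycle lengths are 4, 3, 1, 1.
The order of f is the least common multiple of its cycle lengths: lcm(4, 3) = 12.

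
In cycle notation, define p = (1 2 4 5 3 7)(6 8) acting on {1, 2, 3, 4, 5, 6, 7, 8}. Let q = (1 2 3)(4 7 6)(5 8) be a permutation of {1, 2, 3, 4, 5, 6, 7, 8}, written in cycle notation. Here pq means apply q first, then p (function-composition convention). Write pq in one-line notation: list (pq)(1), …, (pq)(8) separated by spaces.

(pq)(x) = p(q(x)). Computing each image: p(q(1)) = p(2) = 4, p(q(2)) = p(3) = 7, p(q(3)) = p(1) = 2, p(q(4)) = p(7) = 1, p(q(5)) = p(8) = 6, p(q(6)) = p(4) = 5, p(q(7)) = p(6) = 8, p(q(8)) = p(5) = 3.
Hence pq = [4 7 2 1 6 5 8 3].

4 7 2 1 6 5 8 3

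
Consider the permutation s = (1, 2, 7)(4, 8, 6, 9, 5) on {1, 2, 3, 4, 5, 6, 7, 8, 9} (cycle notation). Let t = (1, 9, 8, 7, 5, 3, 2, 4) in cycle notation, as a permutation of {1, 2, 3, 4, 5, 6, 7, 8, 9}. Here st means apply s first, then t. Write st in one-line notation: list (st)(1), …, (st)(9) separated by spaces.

For each element, apply s then t: 1 → 2 → 4; 2 → 7 → 5; 3 → 3 → 2; 4 → 8 → 7; 5 → 4 → 1; 6 → 9 → 8; 7 → 1 → 9; 8 → 6 → 6; 9 → 5 → 3.
So st in one-line form is 4 5 2 7 1 8 9 6 3.

4 5 2 7 1 8 9 6 3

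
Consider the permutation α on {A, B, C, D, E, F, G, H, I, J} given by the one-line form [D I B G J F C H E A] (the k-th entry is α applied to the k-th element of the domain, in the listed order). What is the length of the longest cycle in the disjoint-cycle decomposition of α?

Decomposing into disjoint cycles gives (A, D, G, C, B, I, E, J); the longest has length 8.

8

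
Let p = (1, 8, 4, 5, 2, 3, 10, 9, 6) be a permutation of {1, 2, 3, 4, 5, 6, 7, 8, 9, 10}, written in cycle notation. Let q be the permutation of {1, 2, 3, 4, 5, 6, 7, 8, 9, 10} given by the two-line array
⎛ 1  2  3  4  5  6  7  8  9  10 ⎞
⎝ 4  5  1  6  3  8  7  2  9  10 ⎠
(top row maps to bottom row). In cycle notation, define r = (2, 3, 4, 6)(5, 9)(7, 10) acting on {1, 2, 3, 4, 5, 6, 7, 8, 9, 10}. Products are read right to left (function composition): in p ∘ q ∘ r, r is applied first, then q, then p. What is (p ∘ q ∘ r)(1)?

5

Chase 1: r(1) = 1; q(1) = 4; p(4) = 5. Hence (p ∘ q ∘ r)(1) = 5.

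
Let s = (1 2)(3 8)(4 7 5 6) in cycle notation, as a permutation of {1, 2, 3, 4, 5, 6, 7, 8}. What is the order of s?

4

The disjoint cycles have lengths 4, 2, 2.
The order is lcm(4, 2, 2) = 4.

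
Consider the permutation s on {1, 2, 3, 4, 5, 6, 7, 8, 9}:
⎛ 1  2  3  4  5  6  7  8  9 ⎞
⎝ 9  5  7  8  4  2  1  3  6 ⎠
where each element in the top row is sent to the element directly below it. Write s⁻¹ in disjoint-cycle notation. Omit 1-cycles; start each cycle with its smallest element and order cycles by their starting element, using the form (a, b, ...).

First write s in disjoint cycles: (1, 9, 6, 2, 5, 4, 8, 3, 7).
The inverse reverses every cycle; in canonical form, s⁻¹ = (1, 7, 3, 8, 4, 5, 2, 6, 9).

(1, 7, 3, 8, 4, 5, 2, 6, 9)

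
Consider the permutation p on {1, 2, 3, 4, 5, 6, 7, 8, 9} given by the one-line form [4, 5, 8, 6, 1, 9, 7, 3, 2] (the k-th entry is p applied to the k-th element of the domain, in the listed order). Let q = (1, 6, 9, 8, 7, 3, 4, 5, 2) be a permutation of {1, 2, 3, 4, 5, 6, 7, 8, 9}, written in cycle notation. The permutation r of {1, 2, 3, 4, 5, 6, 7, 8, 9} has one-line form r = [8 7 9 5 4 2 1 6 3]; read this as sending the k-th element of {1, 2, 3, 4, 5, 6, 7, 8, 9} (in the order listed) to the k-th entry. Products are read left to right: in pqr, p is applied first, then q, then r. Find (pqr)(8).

5

(pqr)(8) = r(q(p(8))). p(8) = 3, then q(3) = 4, then r(4) = 5, so the result is 5.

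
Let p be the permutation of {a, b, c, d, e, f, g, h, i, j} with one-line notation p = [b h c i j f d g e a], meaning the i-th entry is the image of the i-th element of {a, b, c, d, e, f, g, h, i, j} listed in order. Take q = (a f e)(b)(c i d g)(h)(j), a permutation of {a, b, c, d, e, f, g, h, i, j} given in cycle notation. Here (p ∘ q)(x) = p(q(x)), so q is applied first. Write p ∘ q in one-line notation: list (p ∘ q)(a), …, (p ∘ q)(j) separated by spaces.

f h e d b j c g i a

Chase each element through q then p: a → f → f; b → b → h; c → i → e; d → g → d; e → a → b; f → e → j; g → c → c; h → h → g; i → d → i; j → j → a.
So p ∘ q in one-line form is f h e d b j c g i a.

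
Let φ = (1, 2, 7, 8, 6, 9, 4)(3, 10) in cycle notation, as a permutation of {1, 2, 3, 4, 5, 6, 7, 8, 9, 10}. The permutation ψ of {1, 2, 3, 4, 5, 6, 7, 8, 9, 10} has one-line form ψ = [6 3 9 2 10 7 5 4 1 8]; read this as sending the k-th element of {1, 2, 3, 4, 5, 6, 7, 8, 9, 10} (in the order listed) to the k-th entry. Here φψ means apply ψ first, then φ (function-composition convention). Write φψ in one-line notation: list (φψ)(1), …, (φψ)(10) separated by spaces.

9 10 4 7 3 8 5 1 2 6

For each element, apply ψ then φ: 1 → 6 → 9; 2 → 3 → 10; 3 → 9 → 4; 4 → 2 → 7; 5 → 10 → 3; 6 → 7 → 8; 7 → 5 → 5; 8 → 4 → 1; 9 → 1 → 2; 10 → 8 → 6.
Collecting the images, φψ = [9 10 4 7 3 8 5 1 2 6].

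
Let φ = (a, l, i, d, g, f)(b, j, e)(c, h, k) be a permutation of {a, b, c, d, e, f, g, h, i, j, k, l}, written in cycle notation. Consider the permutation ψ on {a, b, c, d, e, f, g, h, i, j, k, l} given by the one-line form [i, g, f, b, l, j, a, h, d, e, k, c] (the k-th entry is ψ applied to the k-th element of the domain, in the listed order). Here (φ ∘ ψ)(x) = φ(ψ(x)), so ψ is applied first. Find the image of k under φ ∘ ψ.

c

ψ(k) = k, then φ(k) = c; composing gives (φ ∘ ψ)(k) = c.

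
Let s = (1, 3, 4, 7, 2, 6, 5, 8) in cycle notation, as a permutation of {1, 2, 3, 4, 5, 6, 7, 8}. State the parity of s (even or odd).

The cycle lengths are 8.
A cycle of length ℓ contributes ℓ−1 transpositions, so s is a product of 7 transpositions — odd.

odd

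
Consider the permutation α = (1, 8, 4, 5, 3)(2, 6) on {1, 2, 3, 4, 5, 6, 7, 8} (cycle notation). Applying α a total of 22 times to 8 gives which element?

5

8 lies in the 5-cycle (1, 8, 4, 5, 3).
Since the cycle has length 5, α^22 acts on it the same as α^2 (22 mod 5 = 2).
Advancing 2 steps from 8: 8 → 4 → 5.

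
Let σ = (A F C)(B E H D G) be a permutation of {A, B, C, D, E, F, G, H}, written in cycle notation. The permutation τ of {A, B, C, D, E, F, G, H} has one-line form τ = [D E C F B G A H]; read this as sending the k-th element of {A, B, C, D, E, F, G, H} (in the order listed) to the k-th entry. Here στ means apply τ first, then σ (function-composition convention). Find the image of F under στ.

First apply τ: τ(F) = G, then σ(G) = B. Thus (στ)(F) = B.

B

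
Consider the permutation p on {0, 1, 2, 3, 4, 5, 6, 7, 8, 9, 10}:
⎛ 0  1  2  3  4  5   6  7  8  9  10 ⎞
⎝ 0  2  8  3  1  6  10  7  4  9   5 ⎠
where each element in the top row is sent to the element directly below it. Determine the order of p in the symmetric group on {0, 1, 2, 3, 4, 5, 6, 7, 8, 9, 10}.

12

The disjoint-cycle form of p has cycle lengths 4, 3, 1, 1, 1, 1.
The order of p is the least common multiple of its cycle lengths: lcm(4, 3) = 12.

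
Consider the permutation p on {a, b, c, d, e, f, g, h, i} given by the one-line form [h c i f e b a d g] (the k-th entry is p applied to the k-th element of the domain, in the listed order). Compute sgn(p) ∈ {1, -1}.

In disjoint-cycle form the cycle lengths are 8, 1.
A cycle is odd iff its length is even; p has 1 even-length cycle, so sgn(p) = (−1)^1 and p is odd.

-1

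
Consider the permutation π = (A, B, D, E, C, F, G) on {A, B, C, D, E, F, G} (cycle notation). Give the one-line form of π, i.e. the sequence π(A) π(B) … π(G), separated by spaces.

B D F E C G A

Image by image: A→B, B→D, C→F, D→E, E→C, F→G, G→A.
So the one-line form is B D F E C G A.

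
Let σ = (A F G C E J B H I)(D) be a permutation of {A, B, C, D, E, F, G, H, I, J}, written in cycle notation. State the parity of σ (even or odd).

The cycle lengths are 9, 1.
A cycle of length ℓ contributes ℓ−1 transpositions, so σ is a product of 8 transpositions — even.

even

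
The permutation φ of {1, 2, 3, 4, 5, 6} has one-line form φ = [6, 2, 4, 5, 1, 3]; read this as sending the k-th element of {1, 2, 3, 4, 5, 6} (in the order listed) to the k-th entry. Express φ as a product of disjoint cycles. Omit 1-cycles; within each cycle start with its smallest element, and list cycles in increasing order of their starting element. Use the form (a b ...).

Iterating φ from 1 gives 1 → 6 → 3 → 4 → 5 → 1; that is the 5-cycle (1 6 3 4 5).
Continuing from each remaining unvisited element yields (1 6 3 4 5).

(1 6 3 4 5)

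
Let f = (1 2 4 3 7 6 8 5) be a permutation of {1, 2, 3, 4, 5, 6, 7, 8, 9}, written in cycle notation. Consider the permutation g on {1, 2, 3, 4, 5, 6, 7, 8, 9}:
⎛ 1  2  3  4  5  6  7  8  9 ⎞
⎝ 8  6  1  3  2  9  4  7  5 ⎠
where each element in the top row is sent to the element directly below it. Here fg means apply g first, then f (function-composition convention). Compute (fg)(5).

First apply g: g(5) = 2, then f(2) = 4. Thus (fg)(5) = 4.

4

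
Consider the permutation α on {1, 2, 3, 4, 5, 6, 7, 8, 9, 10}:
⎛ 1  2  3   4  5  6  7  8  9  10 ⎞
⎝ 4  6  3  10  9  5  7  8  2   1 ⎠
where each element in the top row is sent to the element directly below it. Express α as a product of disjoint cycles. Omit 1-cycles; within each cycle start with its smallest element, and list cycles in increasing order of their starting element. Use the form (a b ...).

(1 4 10)(2 6 5 9)

From 1: 1 → 4 → 10 → 1, closing the cycle (1 4 10).
Continuing from each remaining unvisited element yields (1 4 10)(2 6 5 9).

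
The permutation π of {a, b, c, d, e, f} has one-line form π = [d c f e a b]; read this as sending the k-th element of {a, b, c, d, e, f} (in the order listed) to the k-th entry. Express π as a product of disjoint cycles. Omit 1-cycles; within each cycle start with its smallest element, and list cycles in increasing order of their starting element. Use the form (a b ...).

(a d e)(b c f)

From a: a → d → e → a, closing the cycle (a d e).
Continuing from each remaining unvisited element yields (a d e)(b c f).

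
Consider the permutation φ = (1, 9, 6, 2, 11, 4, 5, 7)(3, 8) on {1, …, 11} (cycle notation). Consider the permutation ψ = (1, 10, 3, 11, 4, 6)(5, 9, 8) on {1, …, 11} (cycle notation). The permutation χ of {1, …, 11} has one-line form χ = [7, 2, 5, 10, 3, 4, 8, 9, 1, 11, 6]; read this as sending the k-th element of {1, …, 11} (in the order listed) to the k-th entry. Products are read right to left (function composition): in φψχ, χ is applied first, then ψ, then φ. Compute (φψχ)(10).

5

Chase 10: χ(10) = 11; ψ(11) = 4; φ(4) = 5. Hence (φψχ)(10) = 5.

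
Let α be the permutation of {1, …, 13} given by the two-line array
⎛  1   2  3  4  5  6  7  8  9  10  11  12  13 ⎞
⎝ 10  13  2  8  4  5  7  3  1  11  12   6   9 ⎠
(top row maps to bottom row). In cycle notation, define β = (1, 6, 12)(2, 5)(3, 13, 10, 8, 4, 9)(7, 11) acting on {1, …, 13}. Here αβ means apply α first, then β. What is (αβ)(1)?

(αβ)(1) = β(α(1)). α(1) = 10, then β(10) = 8. So (αβ)(1) = 8.

8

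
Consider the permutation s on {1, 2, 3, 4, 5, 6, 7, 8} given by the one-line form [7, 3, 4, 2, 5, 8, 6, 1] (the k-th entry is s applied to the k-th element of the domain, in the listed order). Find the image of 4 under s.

4 is element number 4 of the domain, and entry number 4 of the one-line form is 2, so s(4) = 2.

2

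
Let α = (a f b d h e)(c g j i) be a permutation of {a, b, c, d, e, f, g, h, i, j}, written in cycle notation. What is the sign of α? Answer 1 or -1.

The cycle lengths are 6, 4.
A cycle is odd iff its length is even; α has 2 even-length cycles, so sgn(α) = (−1)^2 and α is even.

1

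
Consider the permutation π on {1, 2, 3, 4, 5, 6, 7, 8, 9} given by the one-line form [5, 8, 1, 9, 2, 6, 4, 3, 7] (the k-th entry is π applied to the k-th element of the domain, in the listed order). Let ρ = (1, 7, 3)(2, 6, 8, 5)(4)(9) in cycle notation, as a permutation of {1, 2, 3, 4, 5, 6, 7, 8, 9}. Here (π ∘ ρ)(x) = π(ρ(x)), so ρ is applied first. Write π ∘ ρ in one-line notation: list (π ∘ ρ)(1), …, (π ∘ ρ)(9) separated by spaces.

Chase each element through ρ then π: 1 → 7 → 4; 2 → 6 → 6; 3 → 1 → 5; 4 → 4 → 9; 5 → 2 → 8; 6 → 8 → 3; 7 → 3 → 1; 8 → 5 → 2; 9 → 9 → 7.
Collecting the images, π ∘ ρ = [4 6 5 9 8 3 1 2 7].

4 6 5 9 8 3 1 2 7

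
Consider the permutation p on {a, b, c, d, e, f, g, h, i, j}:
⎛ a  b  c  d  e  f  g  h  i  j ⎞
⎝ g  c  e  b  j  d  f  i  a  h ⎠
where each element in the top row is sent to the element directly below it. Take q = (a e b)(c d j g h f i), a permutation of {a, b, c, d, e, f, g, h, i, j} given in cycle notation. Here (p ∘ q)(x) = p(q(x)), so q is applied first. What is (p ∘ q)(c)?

q(c) = d, then p(d) = b; composing gives (p ∘ q)(c) = b.

b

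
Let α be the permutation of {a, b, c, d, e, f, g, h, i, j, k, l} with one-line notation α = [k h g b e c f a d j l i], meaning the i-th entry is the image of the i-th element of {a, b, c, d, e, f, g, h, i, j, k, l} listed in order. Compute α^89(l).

Tracing l → i → … returns to l after 7 steps, so l lies in a 7-cycle (a, k, l, i, d, b, h).
Since the cycle has length 7, α^89 acts on it the same as α^5 (89 mod 7 = 5).
Stepping 5 places around the cycle: l → i → d → b → h → a.

a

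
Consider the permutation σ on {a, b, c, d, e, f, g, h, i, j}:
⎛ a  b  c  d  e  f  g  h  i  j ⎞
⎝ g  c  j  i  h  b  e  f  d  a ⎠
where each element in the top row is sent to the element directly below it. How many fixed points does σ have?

0

No element satisfies σ(x) = x, so there are 0 fixed points.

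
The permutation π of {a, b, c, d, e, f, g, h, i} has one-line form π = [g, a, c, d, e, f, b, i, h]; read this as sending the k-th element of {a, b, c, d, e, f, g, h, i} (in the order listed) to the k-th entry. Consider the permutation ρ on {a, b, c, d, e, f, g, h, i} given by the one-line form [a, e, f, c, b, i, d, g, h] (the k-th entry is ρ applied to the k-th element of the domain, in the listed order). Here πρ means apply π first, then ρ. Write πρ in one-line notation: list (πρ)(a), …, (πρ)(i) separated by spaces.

d a f c b i e h g

For each element, apply π then ρ: a → g → d; b → a → a; c → c → f; d → d → c; e → e → b; f → f → i; g → b → e; h → i → h; i → h → g.
So πρ in one-line form is d a f c b i e h g.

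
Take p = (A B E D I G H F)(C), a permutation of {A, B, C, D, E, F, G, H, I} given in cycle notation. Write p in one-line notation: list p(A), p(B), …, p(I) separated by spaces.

Each element maps to the next entry in its cycle (wrapping to the front): A↦B, B↦E, C↦C, D↦I, E↦D, F↦A, G↦H, H↦F, I↦G.
So the one-line form is B E C I D A H F G.

B E C I D A H F G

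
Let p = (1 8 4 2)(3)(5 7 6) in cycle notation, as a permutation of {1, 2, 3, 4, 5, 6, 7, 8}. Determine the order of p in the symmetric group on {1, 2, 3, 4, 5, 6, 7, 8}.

12

The disjoint cycles have lengths 4, 3, 1.
The order of p is the least common multiple of its cycle lengths: lcm(4, 3) = 12.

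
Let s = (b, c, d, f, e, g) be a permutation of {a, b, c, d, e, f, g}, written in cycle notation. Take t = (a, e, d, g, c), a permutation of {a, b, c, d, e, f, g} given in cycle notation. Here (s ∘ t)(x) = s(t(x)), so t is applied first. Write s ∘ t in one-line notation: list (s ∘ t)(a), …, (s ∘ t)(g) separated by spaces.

For each element, apply t then s: a → e → g; b → b → c; c → a → a; d → g → b; e → d → f; f → f → e; g → c → d.
So s ∘ t in one-line form is g c a b f e d.

g c a b f e d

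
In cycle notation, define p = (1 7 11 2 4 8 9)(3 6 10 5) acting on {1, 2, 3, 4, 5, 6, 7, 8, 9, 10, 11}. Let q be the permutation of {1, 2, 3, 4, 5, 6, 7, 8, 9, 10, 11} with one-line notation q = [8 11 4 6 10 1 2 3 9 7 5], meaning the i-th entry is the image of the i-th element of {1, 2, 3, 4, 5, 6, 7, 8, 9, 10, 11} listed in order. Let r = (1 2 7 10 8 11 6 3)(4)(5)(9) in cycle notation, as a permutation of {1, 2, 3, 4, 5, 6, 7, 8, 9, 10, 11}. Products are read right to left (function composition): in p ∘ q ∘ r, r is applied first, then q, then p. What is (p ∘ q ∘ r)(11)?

(p ∘ q ∘ r)(11) = p(q(r(11))). r(11) = 6, then q(6) = 1, then p(1) = 7, so the result is 7.

7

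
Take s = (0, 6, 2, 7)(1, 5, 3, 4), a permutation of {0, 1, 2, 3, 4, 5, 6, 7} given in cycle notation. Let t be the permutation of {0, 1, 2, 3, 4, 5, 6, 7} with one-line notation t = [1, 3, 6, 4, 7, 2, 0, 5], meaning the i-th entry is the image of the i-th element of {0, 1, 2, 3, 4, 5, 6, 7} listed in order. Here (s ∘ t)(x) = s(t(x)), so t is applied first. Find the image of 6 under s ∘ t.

6

(s ∘ t)(6) = s(t(6)). t(6) = 0, then s(0) = 6. So (s ∘ t)(6) = 6.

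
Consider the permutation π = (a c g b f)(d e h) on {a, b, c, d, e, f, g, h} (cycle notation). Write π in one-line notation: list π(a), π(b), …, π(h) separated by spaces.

c f g e h a b d

Image by image: a→c, b→f, c→g, d→e, e→h, f→a, g→b, h→d.
So the one-line form is c f g e h a b d.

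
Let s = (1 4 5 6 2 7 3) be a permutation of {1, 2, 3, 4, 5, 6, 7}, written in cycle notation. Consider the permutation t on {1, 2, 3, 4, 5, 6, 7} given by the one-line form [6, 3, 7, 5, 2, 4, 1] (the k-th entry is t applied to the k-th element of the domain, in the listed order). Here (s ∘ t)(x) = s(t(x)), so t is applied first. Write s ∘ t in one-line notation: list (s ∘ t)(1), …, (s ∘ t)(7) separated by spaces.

2 1 3 6 7 5 4

For each element, apply t then s: 1 → 6 → 2; 2 → 3 → 1; 3 → 7 → 3; 4 → 5 → 6; 5 → 2 → 7; 6 → 4 → 5; 7 → 1 → 4.
So s ∘ t in one-line form is 2 1 3 6 7 5 4.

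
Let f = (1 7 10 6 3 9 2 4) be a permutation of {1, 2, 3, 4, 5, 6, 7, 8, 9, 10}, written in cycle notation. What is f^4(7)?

7 lies in the 8-cycle (1 7 10 6 3 9 2 4).
Advancing 4 steps from 7: 7 → 10 → 6 → 3 → 9.

9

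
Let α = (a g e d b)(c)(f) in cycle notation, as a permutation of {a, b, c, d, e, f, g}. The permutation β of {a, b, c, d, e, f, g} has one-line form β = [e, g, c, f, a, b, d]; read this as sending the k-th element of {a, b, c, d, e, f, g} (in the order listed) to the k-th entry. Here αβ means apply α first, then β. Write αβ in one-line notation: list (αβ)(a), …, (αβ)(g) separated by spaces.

d e c g f b a

(αβ)(x) = β(α(x)). Computing each image: β(α(a)) = β(g) = d, β(α(b)) = β(a) = e, β(α(c)) = β(c) = c, β(α(d)) = β(b) = g, β(α(e)) = β(d) = f, β(α(f)) = β(f) = b, β(α(g)) = β(e) = a.
Hence αβ = [d e c g f b a].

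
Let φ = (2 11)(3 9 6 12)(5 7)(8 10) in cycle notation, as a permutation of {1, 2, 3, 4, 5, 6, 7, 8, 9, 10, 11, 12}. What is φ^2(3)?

6

3 lies in the 4-cycle (3 9 6 12).
Stepping 2 places around the cycle: 3 → 9 → 6.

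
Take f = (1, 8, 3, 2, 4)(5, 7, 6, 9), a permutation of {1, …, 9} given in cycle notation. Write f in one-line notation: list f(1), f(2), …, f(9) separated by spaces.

8 4 2 1 7 9 6 3 5

Each element maps to the next entry in its cycle (wrapping to the front): 1→8, 2→4, 3→2, 4→1, 5→7, 6→9, 7→6, 8→3, 9→5.
So the one-line form is 8 4 2 1 7 9 6 3 5.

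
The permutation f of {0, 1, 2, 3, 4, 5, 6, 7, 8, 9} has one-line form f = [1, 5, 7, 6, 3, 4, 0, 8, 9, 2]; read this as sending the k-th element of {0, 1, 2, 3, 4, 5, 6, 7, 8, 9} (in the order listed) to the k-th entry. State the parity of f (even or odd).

In disjoint-cycle form the cycle lengths are 6, 4.
A cycle is odd iff its length is even; f has 2 even-length cycles, so sgn(f) = (−1)^2 and f is even.

even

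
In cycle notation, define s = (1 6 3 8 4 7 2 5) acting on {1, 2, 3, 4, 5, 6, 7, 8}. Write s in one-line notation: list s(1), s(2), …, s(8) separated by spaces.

6 5 8 7 1 3 2 4

Each element maps to the next entry in its cycle (wrapping to the front): 1→6, 2→5, 3→8, 4→7, 5→1, 6→3, 7→2, 8→4.
So the one-line form is 6 5 8 7 1 3 2 4.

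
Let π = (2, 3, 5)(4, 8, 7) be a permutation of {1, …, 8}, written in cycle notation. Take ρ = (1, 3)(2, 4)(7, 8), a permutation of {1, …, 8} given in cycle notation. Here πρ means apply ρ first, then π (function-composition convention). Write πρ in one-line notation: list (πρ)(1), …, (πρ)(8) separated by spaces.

5 8 1 3 2 6 7 4

(πρ)(x) = π(ρ(x)). Computing each image: π(ρ(1)) = π(3) = 5, π(ρ(2)) = π(4) = 8, π(ρ(3)) = π(1) = 1, π(ρ(4)) = π(2) = 3, π(ρ(5)) = π(5) = 2, π(ρ(6)) = π(6) = 6, π(ρ(7)) = π(8) = 7, π(ρ(8)) = π(7) = 4.
Hence πρ = [5 8 1 3 2 6 7 4].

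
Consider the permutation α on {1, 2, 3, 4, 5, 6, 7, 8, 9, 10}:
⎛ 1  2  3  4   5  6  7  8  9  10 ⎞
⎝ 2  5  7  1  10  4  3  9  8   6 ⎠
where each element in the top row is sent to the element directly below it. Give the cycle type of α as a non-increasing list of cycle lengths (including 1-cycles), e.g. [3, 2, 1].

[6, 2, 2]

The disjoint cycles are (1 2 5 10 6 4)(3 7)(8 9), with lengths 6, 2, 2 in non-increasing order.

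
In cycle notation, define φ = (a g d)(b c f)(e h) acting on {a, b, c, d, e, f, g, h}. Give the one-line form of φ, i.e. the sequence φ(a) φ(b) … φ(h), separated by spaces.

Each element maps to the next entry in its cycle (wrapping to the front): a↦g, b↦c, c↦f, d↦a, e↦h, f↦b, g↦d, h↦e.
So the one-line form is g c f a h b d e.

g c f a h b d e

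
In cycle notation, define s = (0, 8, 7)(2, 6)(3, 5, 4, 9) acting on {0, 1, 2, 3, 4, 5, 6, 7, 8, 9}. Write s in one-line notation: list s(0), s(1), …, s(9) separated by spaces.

8 1 6 5 9 4 2 0 7 3

Reading each image from the cycles: 0↦8, 1↦1, 2↦6, 3↦5, 4↦9, 5↦4, 6↦2, 7↦0, 8↦7, 9↦3.
So the one-line form is 8 1 6 5 9 4 2 0 7 3.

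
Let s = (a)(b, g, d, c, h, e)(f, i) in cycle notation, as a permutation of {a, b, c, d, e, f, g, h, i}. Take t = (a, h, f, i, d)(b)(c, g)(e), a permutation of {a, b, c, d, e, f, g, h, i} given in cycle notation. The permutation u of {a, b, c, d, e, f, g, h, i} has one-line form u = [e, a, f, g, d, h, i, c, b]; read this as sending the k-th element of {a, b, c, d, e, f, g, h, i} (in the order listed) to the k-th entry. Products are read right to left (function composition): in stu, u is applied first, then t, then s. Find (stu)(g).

Chase g: u(g) = i; t(i) = d; s(d) = c. Hence (stu)(g) = c.

c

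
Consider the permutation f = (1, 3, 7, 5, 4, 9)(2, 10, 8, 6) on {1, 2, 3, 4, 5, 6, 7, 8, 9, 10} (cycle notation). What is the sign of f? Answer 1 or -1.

1

The cycle lengths are 6, 4.
A cycle of length ℓ contributes ℓ−1 transpositions, so f is a product of 5 + 3 = 8 transpositions — even.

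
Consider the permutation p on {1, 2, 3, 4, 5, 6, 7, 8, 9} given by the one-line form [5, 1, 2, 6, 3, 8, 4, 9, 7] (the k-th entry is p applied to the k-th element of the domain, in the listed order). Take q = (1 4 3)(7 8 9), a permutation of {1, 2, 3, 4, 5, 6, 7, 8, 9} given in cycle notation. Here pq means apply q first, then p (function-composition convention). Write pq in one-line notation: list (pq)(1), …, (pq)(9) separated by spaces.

6 1 5 2 3 8 9 7 4

For each element, apply q then p: 1 → 4 → 6; 2 → 2 → 1; 3 → 1 → 5; 4 → 3 → 2; 5 → 5 → 3; 6 → 6 → 8; 7 → 8 → 9; 8 → 9 → 7; 9 → 7 → 4.
Collecting the images, pq = [6 1 5 2 3 8 9 7 4].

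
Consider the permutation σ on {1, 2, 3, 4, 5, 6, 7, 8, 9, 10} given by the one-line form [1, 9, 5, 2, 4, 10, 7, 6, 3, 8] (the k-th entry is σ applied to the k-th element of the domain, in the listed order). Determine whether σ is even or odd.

even

In disjoint-cycle form the cycle lengths are 5, 3, 1, 1.
A cycle of length ℓ contributes ℓ−1 transpositions, so σ is a product of 4 + 2 = 6 transpositions — even.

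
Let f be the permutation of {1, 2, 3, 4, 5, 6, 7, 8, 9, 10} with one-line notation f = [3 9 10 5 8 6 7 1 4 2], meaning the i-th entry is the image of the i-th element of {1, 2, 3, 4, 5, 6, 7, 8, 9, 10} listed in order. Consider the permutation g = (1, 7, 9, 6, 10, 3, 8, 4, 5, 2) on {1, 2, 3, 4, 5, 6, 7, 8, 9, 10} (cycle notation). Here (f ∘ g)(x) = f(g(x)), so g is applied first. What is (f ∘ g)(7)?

First apply g: g(7) = 9, then f(9) = 4. Thus (f ∘ g)(7) = 4.

4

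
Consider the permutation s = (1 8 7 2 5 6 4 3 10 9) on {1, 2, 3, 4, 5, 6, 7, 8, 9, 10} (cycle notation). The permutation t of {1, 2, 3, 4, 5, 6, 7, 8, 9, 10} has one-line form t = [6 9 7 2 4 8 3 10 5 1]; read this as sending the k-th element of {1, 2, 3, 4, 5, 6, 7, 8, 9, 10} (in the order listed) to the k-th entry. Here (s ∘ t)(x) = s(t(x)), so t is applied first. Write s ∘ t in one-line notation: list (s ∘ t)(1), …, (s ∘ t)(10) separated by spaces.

4 1 2 5 3 7 10 9 6 8

Chase each element through t then s: 1 → 6 → 4; 2 → 9 → 1; 3 → 7 → 2; 4 → 2 → 5; 5 → 4 → 3; 6 → 8 → 7; 7 → 3 → 10; 8 → 10 → 9; 9 → 5 → 6; 10 → 1 → 8.
Collecting the images, s ∘ t = [4 1 2 5 3 7 10 9 6 8].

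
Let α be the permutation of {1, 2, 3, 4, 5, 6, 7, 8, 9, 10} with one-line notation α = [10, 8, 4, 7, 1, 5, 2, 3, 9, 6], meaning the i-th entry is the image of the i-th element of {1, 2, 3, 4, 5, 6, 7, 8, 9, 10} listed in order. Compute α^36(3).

4

Tracing 3 → 4 → … returns to 3 after 5 steps, so 3 lies in a 5-cycle (2, 8, 3, 4, 7).
On a 5-cycle, α^5 is the identity, so α^36 = α^1 there (36 ≡ 1 mod 5).
Advancing 1 step from 3: 3 → 4.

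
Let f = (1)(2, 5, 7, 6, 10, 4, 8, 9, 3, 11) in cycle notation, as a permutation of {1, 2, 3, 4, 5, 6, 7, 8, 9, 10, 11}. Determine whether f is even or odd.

odd

The cycle lengths are 10, 1.
A cycle of length ℓ contributes ℓ−1 transpositions, so f is a product of 9 transpositions — odd.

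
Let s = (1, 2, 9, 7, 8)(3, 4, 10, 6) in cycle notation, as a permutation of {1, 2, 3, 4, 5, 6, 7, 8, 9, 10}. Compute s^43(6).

10

6 lies in the 4-cycle (3, 4, 10, 6).
Powers repeat with period 4 on this cycle, and 43 mod 4 = 3, so s^43(6) = s^3(6).
Stepping 3 places around the cycle: 6 → 3 → 4 → 10.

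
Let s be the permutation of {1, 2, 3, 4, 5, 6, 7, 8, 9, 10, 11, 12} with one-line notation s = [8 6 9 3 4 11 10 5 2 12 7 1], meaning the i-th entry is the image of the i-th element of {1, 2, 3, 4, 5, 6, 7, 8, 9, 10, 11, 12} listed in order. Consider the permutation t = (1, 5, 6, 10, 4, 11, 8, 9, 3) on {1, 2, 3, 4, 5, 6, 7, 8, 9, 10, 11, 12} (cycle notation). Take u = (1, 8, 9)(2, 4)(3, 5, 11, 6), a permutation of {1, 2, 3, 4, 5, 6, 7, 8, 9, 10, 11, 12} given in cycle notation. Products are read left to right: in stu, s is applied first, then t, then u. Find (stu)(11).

(stu)(11) = u(t(s(11))). s(11) = 7, then t(7) = 7, then u(7) = 7, so the result is 7.

7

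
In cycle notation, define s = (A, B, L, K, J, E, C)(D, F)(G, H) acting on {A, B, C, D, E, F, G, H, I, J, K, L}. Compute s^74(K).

K lies in the 7-cycle (A, B, L, K, J, E, C).
On a 7-cycle, s^7 is the identity, so s^74 = s^4 there (74 ≡ 4 mod 7).
Advancing 4 steps from K: K → J → E → C → A.

A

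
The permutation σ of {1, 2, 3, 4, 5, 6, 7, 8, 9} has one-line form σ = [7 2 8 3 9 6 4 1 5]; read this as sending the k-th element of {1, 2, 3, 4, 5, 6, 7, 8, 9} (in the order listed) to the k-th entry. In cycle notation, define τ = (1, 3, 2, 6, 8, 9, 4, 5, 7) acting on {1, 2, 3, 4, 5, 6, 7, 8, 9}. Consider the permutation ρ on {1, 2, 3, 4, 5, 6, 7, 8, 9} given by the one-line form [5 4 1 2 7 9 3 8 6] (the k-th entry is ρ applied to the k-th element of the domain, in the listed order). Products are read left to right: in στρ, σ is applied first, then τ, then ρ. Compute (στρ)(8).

1

Chase 8: σ(8) = 1; τ(1) = 3; ρ(3) = 1. Hence (στρ)(8) = 1.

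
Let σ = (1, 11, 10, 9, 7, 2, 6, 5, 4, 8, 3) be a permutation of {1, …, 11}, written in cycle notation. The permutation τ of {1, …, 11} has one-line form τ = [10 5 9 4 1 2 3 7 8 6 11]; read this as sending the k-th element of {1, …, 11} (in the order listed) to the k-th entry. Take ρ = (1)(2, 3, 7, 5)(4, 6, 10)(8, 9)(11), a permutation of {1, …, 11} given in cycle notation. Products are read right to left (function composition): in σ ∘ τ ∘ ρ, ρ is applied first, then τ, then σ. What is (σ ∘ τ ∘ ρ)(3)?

1

(σ ∘ τ ∘ ρ)(3) = σ(τ(ρ(3))). ρ(3) = 7, then τ(7) = 3, then σ(3) = 1, so the result is 1.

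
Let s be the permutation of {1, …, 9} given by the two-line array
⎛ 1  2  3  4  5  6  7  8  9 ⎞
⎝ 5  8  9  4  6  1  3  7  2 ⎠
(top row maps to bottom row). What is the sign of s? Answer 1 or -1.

1

In disjoint-cycle form the cycle lengths are 5, 3, 1.
A cycle of length ℓ contributes ℓ−1 transpositions, so s is a product of 4 + 2 = 6 transpositions — even.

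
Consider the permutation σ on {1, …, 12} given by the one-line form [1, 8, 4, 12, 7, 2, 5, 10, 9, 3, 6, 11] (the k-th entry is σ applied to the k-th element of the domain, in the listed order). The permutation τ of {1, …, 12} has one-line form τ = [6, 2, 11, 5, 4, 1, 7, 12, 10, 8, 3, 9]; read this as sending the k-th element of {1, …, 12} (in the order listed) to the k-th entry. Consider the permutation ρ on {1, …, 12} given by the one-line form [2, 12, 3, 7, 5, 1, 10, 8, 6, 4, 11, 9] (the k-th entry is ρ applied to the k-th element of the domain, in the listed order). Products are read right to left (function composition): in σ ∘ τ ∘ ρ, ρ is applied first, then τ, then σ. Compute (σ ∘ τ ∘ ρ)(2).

9

Apply the permutations in order: ρ(2) = 12, then τ(12) = 9, then σ(9) = 9. So (σ ∘ τ ∘ ρ)(2) = 9.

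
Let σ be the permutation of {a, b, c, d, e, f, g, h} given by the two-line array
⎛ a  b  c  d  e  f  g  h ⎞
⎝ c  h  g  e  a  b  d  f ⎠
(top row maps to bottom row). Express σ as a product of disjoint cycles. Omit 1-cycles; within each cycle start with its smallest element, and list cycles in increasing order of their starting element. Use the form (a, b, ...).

Start at a and follow images: a → c → g → d → e → a, giving the cycle (a, c, g, d, e).
Repeating from the next unused element and collecting all non-trivial cycles gives (a, c, g, d, e)(b, h, f).

(a, c, g, d, e)(b, h, f)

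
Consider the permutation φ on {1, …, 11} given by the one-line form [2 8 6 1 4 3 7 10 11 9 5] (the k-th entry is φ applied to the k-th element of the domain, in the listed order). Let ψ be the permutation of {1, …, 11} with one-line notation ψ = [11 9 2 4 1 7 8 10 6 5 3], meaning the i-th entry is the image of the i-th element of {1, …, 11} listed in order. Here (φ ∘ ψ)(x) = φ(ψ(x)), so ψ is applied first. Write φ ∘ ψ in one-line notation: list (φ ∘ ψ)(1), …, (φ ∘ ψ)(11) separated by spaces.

5 11 8 1 2 7 10 9 3 4 6

For each element, apply ψ then φ: 1 → 11 → 5; 2 → 9 → 11; 3 → 2 → 8; 4 → 4 → 1; 5 → 1 → 2; 6 → 7 → 7; 7 → 8 → 10; 8 → 10 → 9; 9 → 6 → 3; 10 → 5 → 4; 11 → 3 → 6.
So φ ∘ ψ in one-line form is 5 11 8 1 2 7 10 9 3 4 6.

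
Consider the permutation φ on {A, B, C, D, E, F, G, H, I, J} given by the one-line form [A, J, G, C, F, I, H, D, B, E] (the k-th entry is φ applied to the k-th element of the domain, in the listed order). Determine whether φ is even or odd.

odd

In disjoint-cycle form the cycle lengths are 5, 4, 1.
A cycle of length ℓ contributes ℓ−1 transpositions, so φ is a product of 4 + 3 = 7 transpositions — odd.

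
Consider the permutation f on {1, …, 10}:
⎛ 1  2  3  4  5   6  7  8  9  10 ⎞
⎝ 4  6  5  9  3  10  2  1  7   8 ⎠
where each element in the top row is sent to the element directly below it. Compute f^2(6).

8

Tracing 6 → 10 → … returns to 6 after 8 steps, so 6 lies in an 8-cycle (1, 4, 9, 7, 2, 6, 10, 8).
Stepping 2 places around the cycle: 6 → 10 → 8.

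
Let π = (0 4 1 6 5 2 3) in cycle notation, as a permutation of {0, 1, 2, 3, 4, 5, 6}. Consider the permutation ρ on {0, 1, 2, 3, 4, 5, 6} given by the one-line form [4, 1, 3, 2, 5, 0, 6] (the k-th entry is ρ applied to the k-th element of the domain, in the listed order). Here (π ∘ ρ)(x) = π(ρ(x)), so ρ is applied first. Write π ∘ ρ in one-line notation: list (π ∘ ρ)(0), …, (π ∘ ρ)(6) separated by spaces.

(π ∘ ρ)(x) = π(ρ(x)). Computing each image: π(ρ(0)) = π(4) = 1, π(ρ(1)) = π(1) = 6, π(ρ(2)) = π(3) = 0, π(ρ(3)) = π(2) = 3, π(ρ(4)) = π(5) = 2, π(ρ(5)) = π(0) = 4, π(ρ(6)) = π(6) = 5.
Hence π ∘ ρ = [1 6 0 3 2 4 5].

1 6 0 3 2 4 5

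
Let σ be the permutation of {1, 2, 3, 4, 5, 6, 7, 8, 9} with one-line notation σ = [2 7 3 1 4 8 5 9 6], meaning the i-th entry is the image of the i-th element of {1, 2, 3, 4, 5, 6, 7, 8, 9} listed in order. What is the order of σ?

Decomposing into disjoint cycles gives cycle lengths 5, 3, 1.
Since disjoint cycles commute, ord(σ) = lcm(5, 3) = 15.

15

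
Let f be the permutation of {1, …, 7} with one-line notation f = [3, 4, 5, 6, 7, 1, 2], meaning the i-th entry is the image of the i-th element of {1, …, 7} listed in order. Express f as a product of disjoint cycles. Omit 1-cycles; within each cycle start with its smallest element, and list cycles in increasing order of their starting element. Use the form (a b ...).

Start at 1 and follow images: 1 → 3 → 5 → 7 → 2 → 4 → 6 → 1, giving the cycle (1 3 5 7 2 4 6).
Repeating from the next unused element and collecting all non-trivial cycles gives (1 3 5 7 2 4 6).

(1 3 5 7 2 4 6)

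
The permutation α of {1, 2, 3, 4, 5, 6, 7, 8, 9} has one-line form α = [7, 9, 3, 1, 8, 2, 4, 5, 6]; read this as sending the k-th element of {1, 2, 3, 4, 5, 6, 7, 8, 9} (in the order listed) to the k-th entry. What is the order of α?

6

The disjoint-cycle form of α has cycle lengths 3, 3, 2, 1.
Since disjoint cycles commute, ord(α) = lcm(3, 3, 2) = 6.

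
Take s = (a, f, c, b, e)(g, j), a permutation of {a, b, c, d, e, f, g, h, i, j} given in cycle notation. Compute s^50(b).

b lies in the 5-cycle (a, f, c, b, e).
Since the cycle has length 5, s^50 acts on it the same as s^0 (50 mod 5 = 0).
So s^50(b) = b.

b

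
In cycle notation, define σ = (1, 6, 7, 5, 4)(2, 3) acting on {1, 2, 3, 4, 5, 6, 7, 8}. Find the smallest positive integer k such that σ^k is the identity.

10

The disjoint cycles have lengths 5, 2, 1.
Since disjoint cycles commute, ord(σ) = lcm(5, 2) = 10.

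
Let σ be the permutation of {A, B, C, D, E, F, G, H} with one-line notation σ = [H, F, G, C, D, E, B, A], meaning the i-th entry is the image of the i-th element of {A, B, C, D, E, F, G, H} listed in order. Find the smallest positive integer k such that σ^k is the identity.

Writing σ as disjoint cycles, the cycle lengths are 6, 2.
The order of σ is the least common multiple of its cycle lengths: lcm(6, 2) = 6.

6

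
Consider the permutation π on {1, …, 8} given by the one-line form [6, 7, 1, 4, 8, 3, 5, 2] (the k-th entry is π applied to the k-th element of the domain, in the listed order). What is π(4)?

4 is element number 4 of the domain, and entry number 4 of the one-line form is 4, so π(4) = 4.

4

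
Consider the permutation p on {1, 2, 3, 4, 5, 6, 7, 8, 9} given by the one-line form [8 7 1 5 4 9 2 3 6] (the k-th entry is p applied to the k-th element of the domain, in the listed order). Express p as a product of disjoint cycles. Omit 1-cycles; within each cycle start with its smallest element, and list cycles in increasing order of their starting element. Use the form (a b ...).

(1 8 3)(2 7)(4 5)(6 9)

Start at 1 and follow images: 1 → 8 → 3 → 1, giving the cycle (1 8 3).
Continuing from each remaining unvisited element yields (1 8 3)(2 7)(4 5)(6 9).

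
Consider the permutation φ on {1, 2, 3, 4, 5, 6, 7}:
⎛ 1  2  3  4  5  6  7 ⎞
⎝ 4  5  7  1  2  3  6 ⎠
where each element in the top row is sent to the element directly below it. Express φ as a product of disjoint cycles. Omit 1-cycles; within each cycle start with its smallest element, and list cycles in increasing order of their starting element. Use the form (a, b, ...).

(1, 4)(2, 5)(3, 7, 6)

Iterating φ from 1 gives 1 → 4 → 1; that is the 2-cycle (1, 4).
Repeating from the next unused element and collecting all non-trivial cycles gives (1, 4)(2, 5)(3, 7, 6).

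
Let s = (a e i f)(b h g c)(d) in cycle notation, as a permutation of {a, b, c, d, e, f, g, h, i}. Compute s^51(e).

a

e lies in the 4-cycle (a e i f).
Since the cycle has length 4, s^51 acts on it the same as s^3 (51 mod 4 = 3).
Stepping 3 places around the cycle: e → i → f → a.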